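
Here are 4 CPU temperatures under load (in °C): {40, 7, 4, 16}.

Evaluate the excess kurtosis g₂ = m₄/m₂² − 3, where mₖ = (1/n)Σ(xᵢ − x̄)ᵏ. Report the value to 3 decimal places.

-0.946

x̄ = 16.7500
Σ(xᵢ − x̄)² = 798.7500 ⇒ m₂ = 199.68750
Σ(xᵢ − x̄)⁴ = 327671.5781 ⇒ m₄ = 81917.89453
m₂² = 39875.09766
g₂ = m₄/m₂² − 3 = 2.05436 − 3 ≈ -0.946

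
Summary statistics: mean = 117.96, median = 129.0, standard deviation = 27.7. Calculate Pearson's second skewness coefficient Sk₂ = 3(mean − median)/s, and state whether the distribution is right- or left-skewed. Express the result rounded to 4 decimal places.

-1.1957, left-skewed

Sk₂ = 3(117.96 − 129.0) / 27.7 = 3 × -11.0400 / 27.7
    = -33.1200 / 27.7 ≈ -1.1957
Sk₂ < 0 ⇒ mean < median ⇒ left-skewed (negative skew).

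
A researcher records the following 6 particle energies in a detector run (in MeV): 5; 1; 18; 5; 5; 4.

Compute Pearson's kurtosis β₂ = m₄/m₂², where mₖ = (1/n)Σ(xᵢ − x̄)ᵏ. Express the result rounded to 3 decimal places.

3.781

x̄ = 6.3333
Σ(xᵢ − x̄)² = 175.3333 ⇒ m₂ = 29.22222
Σ(xᵢ − x̄)⁴ = 19374.4444 ⇒ m₄ = 3229.07407
m₂² = 853.93827
β₂ = m₄/m₂² = 3229.07407 / 853.93827 ≈ 3.781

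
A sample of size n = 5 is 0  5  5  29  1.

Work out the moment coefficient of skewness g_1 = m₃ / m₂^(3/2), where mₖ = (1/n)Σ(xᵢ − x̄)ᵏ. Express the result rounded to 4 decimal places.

x̄ = (0 + 5 + 5 + 29 + 1) / 5 = 8.0000
deviations (xᵢ − x̄): -8.0000, -3.0000, -3.0000, 21.0000, -7.0000
Σ(xᵢ − x̄)² = 572.0000 ⇒ m₂ = 572.0000/5 = 114.40000
Σ(xᵢ − x̄)³ = 8352.0000 ⇒ m₃ = 8352.0000/5 = 1670.40000
m₂^(3/2) = 114.40000^(1.5) = 1223.59878
g_1 = m₃ / m₂^(3/2) = 1670.40000 / 1223.59878 ≈ 1.3652

1.3652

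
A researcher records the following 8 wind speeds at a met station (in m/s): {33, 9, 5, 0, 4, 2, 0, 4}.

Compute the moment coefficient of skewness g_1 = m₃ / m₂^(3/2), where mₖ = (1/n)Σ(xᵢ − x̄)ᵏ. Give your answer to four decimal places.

1.9582

x̄ = (33 + 9 + 5 + 0 + 4 + 2 + 0 + 4) / 8 = 7.1250
deviations (xᵢ − x̄): 25.8750, 1.8750, -2.1250, -7.1250, -3.1250, -5.1250, -7.1250, -3.1250
Σ(xᵢ − x̄)² = 824.8750 ⇒ m₂ = 824.8750/8 = 103.10938
Σ(xᵢ − x̄)³ = 16401.6563 ⇒ m₃ = 16401.6563/8 = 2050.20703
m₂^(3/2) = 103.10938^(1.5) = 1047.00133
g_1 = m₃ / m₂^(3/2) = 2050.20703 / 1047.00133 ≈ 1.9582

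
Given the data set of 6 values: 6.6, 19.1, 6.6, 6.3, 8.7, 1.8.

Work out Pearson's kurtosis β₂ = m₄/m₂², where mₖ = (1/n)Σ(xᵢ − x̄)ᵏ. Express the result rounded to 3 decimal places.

3.348

x̄ = 8.1833
Σ(xᵢ − x̄)² = 168.7483 ⇒ m₂ = 28.12472
Σ(xᵢ − x̄)⁴ = 15887.8847 ⇒ m₄ = 2647.98078
m₂² = 791.00000
β₂ = m₄/m₂² = 2647.98078 / 791.00000 ≈ 3.348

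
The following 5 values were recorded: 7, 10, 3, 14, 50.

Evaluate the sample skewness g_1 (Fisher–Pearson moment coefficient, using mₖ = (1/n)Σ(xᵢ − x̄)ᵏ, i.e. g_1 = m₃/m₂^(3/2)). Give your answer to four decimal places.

x̄ = (7 + 10 + 3 + 14 + 50) / 5 = 16.8000
deviations (xᵢ − x̄): -9.8000, -6.8000, -13.8000, -2.8000, 33.2000
Σ(xᵢ − x̄)² = 1442.8000 ⇒ m₂ = 1442.8000/5 = 288.56000
Σ(xᵢ − x̄)³ = 32688.7200 ⇒ m₃ = 32688.7200/5 = 6537.74400
m₂^(3/2) = 288.56000^(1.5) = 4901.78427
g_1 = m₃ / m₂^(3/2) = 6537.74400 / 4901.78427 ≈ 1.3337

1.3337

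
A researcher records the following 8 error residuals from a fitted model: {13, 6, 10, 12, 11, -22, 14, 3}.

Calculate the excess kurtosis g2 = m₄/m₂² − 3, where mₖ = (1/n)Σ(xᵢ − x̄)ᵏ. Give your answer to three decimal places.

2.078

x̄ = 5.8750
Σ(xᵢ − x̄)² = 982.8750 ⇒ m₂ = 122.85938
Σ(xᵢ − x̄)⁴ = 613143.6504 ⇒ m₄ = 76642.95630
m₂² = 15094.42603
g2 = m₄/m₂² − 3 = 5.07757 − 3 ≈ 2.078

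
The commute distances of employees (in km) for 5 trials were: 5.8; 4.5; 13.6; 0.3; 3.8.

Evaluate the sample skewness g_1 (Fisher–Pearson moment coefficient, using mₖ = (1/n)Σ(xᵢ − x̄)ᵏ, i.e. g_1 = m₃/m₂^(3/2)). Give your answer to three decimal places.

0.839

x̄ = (5.8 + 4.5 + 13.6 + 0.3 + 3.8) / 5 = 5.6000
deviations (xᵢ − x̄): 0.2000, -1.1000, 8.0000, -5.3000, -1.8000
Σ(xᵢ − x̄)² = 96.5800 ⇒ m₂ = 96.5800/5 = 19.31600
Σ(xᵢ − x̄)³ = 355.9680 ⇒ m₃ = 355.9680/5 = 71.19360
m₂^(3/2) = 19.31600^(1.5) = 84.89377
g_1 = m₃ / m₂^(3/2) = 71.19360 / 84.89377 ≈ 0.839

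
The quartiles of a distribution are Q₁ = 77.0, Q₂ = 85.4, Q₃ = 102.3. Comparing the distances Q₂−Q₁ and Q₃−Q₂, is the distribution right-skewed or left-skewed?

right-skewed

Q₂ − Q₁ = 8.4;  Q₃ − Q₂ = 16.9
Q₃ − Q₂ > Q₂ − Q₁ ⇒ the upper half is more spread out ⇒ right-skewed.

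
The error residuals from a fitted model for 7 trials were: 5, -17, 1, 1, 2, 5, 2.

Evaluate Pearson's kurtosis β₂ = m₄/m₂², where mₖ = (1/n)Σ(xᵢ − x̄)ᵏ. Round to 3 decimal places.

x̄ = -0.1429
Σ(xᵢ − x̄)² = 348.8571 ⇒ m₂ = 49.83673
Σ(xᵢ − x̄)⁴ = 82193.4402 ⇒ m₄ = 11741.92003
m₂² = 2483.70012
β₂ = m₄/m₂² = 11741.92003 / 2483.70012 ≈ 4.728

4.728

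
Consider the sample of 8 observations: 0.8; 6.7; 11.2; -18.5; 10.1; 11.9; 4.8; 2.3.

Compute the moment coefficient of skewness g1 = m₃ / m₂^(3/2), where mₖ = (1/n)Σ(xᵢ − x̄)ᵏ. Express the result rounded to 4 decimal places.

x̄ = (0.8 + 6.7 + 11.2 - 18.5 + 10.1 + 11.9 + 4.8 + 2.3) / 8 = 3.6625
deviations (xᵢ − x̄): -2.8625, 3.0375, 7.5375, -22.1625, 6.4375, 8.2375, 1.1375, -1.3625
Σ(xᵢ − x̄)² = 677.8588 ⇒ m₂ = 677.8588/8 = 84.73234
Σ(xᵢ − x̄)³ = -9628.2035 ⇒ m₃ = -9628.2035/8 = -1203.52543
m₂^(3/2) = 84.73234^(1.5) = 779.96269
g1 = m₃ / m₂^(3/2) = -1203.52543 / 779.96269 ≈ -1.5431

-1.5431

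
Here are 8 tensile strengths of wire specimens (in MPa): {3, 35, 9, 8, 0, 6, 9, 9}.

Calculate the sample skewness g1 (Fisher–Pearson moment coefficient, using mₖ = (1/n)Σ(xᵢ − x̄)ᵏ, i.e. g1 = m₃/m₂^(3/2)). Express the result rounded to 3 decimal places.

x̄ = (3 + 35 + 9 + 8 + 0 + 6 + 9 + 9) / 8 = 9.8750
deviations (xᵢ − x̄): -6.8750, 25.1250, -0.8750, -1.8750, -9.8750, -3.8750, -0.8750, -0.8750
Σ(xᵢ − x̄)² = 796.8750 ⇒ m₂ = 796.8750/8 = 99.60938
Σ(xᵢ − x̄)³ = 14505.8438 ⇒ m₃ = 14505.8438/8 = 1813.23047
m₂^(3/2) = 99.60938^(1.5) = 994.14635
g1 = m₃ / m₂^(3/2) = 1813.23047 / 994.14635 ≈ 1.824

1.824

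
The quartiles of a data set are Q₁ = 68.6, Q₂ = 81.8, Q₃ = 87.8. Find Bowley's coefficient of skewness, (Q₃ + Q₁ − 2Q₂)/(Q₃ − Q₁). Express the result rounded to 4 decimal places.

numerator: Q₃ + Q₁ − 2Q₂ = 87.8 + 68.6 − 2×81.8 = -7.2000
denominator: Q₃ − Q₁ = 87.8 − 68.6 = 19.2000
Bowley skewness = -7.2000 / 19.2000 ≈ -0.3750

-0.3750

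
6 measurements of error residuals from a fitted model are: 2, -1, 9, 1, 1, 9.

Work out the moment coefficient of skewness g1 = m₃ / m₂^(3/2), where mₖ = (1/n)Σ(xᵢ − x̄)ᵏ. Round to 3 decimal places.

0.543

x̄ = (2 - 1 + 9 + 1 + 1 + 9) / 6 = 3.5000
deviations (xᵢ − x̄): -1.5000, -4.5000, 5.5000, -2.5000, -2.5000, 5.5000
Σ(xᵢ − x̄)² = 95.5000 ⇒ m₂ = 95.5000/6 = 15.91667
Σ(xᵢ − x̄)³ = 207.0000 ⇒ m₃ = 207.0000/6 = 34.50000
m₂^(3/2) = 15.91667^(1.5) = 63.50065
g1 = m₃ / m₂^(3/2) = 34.50000 / 63.50065 ≈ 0.543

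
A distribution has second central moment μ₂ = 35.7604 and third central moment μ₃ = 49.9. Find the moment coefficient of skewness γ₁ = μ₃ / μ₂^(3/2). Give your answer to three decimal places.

0.233

σ = √μ₂ = √35.7604 = 5.98000
σ³ = μ₂^(3/2) = 213.84719
γ₁ = μ₃/σ³ = 49.9 / 213.84719 ≈ 0.233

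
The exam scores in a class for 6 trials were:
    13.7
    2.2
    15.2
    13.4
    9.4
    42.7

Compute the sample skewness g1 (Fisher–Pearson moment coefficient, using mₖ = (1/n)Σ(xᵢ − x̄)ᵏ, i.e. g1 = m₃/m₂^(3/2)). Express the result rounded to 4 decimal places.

x̄ = (13.7 + 2.2 + 15.2 + 13.4 + 9.4 + 42.7) / 6 = 16.1000
deviations (xᵢ − x̄): -2.4000, -13.9000, -0.9000, -2.7000, -6.7000, 26.6000
Σ(xᵢ − x̄)² = 959.5200 ⇒ m₂ = 959.5200/6 = 159.92000
Σ(xᵢ − x̄)³ = 15800.4780 ⇒ m₃ = 15800.4780/6 = 2633.41300
m₂^(3/2) = 159.92000^(1.5) = 2022.34000
g1 = m₃ / m₂^(3/2) = 2633.41300 / 2022.34000 ≈ 1.3022

1.3022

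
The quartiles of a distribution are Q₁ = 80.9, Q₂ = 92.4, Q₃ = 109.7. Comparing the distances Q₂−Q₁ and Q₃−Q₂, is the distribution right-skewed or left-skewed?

right-skewed

Q₂ − Q₁ = 11.5;  Q₃ − Q₂ = 17.3
Q₃ − Q₂ > Q₂ − Q₁ ⇒ the upper half is more spread out ⇒ right-skewed.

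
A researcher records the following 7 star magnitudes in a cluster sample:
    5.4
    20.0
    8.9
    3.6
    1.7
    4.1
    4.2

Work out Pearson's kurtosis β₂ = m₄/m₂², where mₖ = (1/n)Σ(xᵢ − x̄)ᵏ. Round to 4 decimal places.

x̄ = 6.8429
Σ(xᵢ − x̄)² = 230.8971 ⇒ m₂ = 32.98531
Σ(xᵢ − x̄)⁴ = 30904.9787 ⇒ m₄ = 4414.99696
m₂² = 1088.03042
β₂ = m₄/m₂² = 4414.99696 / 1088.03042 ≈ 4.0578

4.0578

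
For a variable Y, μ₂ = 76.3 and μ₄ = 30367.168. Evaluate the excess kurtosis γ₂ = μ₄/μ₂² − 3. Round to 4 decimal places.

μ₂² = 76.3² = 5821.69000
μ₄/μ₂² = 30367.168 / 5821.69000 = 5.21621
γ₂ = 5.21621 − 3 ≈ 2.2162

2.2162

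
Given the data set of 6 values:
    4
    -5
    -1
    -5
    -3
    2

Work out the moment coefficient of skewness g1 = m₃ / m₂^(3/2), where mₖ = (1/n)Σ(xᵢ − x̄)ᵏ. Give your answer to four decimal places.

0.3630

x̄ = (4 - 5 - 1 - 5 - 3 + 2) / 6 = -1.3333
deviations (xᵢ − x̄): 5.3333, -3.6667, 0.3333, -3.6667, -1.6667, 3.3333
Σ(xᵢ − x̄)² = 69.3333 ⇒ m₂ = 69.3333/6 = 11.55556
Σ(xᵢ − x̄)³ = 85.5556 ⇒ m₃ = 85.5556/6 = 14.25926
m₂^(3/2) = 11.55556^(1.5) = 39.28134
g1 = m₃ / m₂^(3/2) = 14.25926 / 39.28134 ≈ 0.3630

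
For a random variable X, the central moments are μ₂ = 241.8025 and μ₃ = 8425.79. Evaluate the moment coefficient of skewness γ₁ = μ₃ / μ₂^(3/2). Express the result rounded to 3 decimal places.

2.241

σ = √μ₂ = √241.8025 = 15.55000
σ³ = μ₂^(3/2) = 3760.02888
γ₁ = μ₃/σ³ = 8425.79 / 3760.02888 ≈ 2.241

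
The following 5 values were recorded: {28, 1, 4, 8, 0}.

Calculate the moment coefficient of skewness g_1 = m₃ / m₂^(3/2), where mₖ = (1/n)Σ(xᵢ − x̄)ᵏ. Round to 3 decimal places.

1.244

x̄ = (28 + 1 + 4 + 8 + 0) / 5 = 8.2000
deviations (xᵢ − x̄): 19.8000, -7.2000, -4.2000, -0.2000, -8.2000
Σ(xᵢ − x̄)² = 528.8000 ⇒ m₂ = 528.8000/5 = 105.76000
Σ(xᵢ − x̄)³ = 6763.6800 ⇒ m₃ = 6763.6800/5 = 1352.73600
m₂^(3/2) = 105.76000^(1.5) = 1087.63247
g_1 = m₃ / m₂^(3/2) = 1352.73600 / 1087.63247 ≈ 1.244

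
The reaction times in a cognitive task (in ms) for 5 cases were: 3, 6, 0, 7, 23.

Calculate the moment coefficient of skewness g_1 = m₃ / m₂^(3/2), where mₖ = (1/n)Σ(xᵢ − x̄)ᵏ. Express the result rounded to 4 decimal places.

x̄ = (3 + 6 + 0 + 7 + 23) / 5 = 7.8000
deviations (xᵢ − x̄): -4.8000, -1.8000, -7.8000, -0.8000, 15.2000
Σ(xᵢ − x̄)² = 318.8000 ⇒ m₂ = 318.8000/5 = 63.76000
Σ(xᵢ − x̄)³ = 2920.3200 ⇒ m₃ = 2920.3200/5 = 584.06400
m₂^(3/2) = 63.76000^(1.5) = 509.12270
g_1 = m₃ / m₂^(3/2) = 584.06400 / 509.12270 ≈ 1.1472

1.1472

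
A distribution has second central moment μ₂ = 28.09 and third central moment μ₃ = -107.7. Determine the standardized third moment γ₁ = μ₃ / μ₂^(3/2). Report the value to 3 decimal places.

σ = √μ₂ = √28.09 = 5.30000
σ³ = μ₂^(3/2) = 148.87700
γ₁ = μ₃/σ³ = -107.7 / 148.87700 ≈ -0.723

-0.723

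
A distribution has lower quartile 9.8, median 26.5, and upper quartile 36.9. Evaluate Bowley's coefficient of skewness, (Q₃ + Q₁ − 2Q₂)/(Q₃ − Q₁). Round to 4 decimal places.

numerator: Q₃ + Q₁ − 2Q₂ = 36.9 + 9.8 − 2×26.5 = -6.3000
denominator: Q₃ − Q₁ = 36.9 − 9.8 = 27.1000
Bowley skewness = -6.3000 / 27.1000 ≈ -0.2325

-0.2325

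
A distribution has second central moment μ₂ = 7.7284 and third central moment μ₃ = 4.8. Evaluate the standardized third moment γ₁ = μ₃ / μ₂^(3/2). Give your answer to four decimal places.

σ = √μ₂ = √7.7284 = 2.78000
σ³ = μ₂^(3/2) = 21.48495
γ₁ = μ₃/σ³ = 4.8 / 21.48495 ≈ 0.2234

0.2234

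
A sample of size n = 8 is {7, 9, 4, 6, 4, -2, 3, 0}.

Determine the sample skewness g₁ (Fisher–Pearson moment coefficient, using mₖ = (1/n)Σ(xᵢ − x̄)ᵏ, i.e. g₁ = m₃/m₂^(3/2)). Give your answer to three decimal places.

-0.284

x̄ = (7 + 9 + 4 + 6 + 4 - 2 + 3 + 0) / 8 = 3.8750
deviations (xᵢ − x̄): 3.1250, 5.1250, 0.1250, 2.1250, 0.1250, -5.8750, -0.8750, -3.8750
Σ(xᵢ − x̄)² = 90.8750 ⇒ m₂ = 90.8750/8 = 11.35938
Σ(xᵢ − x̄)³ = -86.9063 ⇒ m₃ = -86.9063/8 = -10.86328
m₂^(3/2) = 11.35938^(1.5) = 38.28526
g₁ = m₃ / m₂^(3/2) = -10.86328 / 38.28526 ≈ -0.284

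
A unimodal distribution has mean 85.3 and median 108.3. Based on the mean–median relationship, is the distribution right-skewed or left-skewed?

left-skewed

mean − median = 85.3 − 108.3 = -23.0
mean < median ⇒ the longer tail is on the left ⇒ left-skewed (negatively skewed).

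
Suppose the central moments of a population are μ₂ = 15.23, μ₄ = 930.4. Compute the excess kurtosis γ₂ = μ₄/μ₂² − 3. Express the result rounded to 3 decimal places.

μ₂² = 15.23² = 231.95290
μ₄/μ₂² = 930.4 / 231.95290 = 4.01116
γ₂ = 4.01116 − 3 ≈ 1.011

1.011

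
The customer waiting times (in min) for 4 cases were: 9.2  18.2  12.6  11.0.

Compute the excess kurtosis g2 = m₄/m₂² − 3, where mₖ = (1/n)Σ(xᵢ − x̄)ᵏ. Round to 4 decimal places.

x̄ = 12.7500
Σ(xᵢ − x̄)² = 45.3900 ⇒ m₂ = 11.34750
Σ(xᵢ − x̄)⁴ = 1050.4409 ⇒ m₄ = 262.61023
m₂² = 128.76576
g2 = m₄/m₂² − 3 = 2.03944 − 3 ≈ -0.9606

-0.9606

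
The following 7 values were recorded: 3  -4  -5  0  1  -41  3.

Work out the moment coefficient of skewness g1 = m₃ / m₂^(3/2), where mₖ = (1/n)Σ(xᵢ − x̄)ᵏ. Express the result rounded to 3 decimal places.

x̄ = (3 - 4 - 5 + 0 + 1 - 41 + 3) / 7 = -6.1429
deviations (xᵢ − x̄): 9.1429, 2.1429, 1.1429, 6.1429, 7.1429, -34.8571, 9.1429
Σ(xᵢ − x̄)² = 1476.8571 ⇒ m₂ = 1476.8571/7 = 210.97959
Σ(xᵢ − x̄)³ = -40216.0408 ⇒ m₃ = -40216.0408/7 = -5745.14869
m₂^(3/2) = 210.97959^(1.5) = 3064.50738
g1 = m₃ / m₂^(3/2) = -5745.14869 / 3064.50738 ≈ -1.875

-1.875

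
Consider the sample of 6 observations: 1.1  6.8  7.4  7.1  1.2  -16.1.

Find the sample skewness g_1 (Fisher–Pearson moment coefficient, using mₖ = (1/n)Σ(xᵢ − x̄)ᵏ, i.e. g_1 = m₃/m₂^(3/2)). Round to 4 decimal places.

x̄ = (1.1 + 6.8 + 7.4 + 7.1 + 1.2 - 16.1) / 6 = 1.2500
deviations (xᵢ − x̄): -0.1500, 5.5500, 6.1500, 5.8500, -0.0500, -17.3500
Σ(xᵢ − x̄)² = 403.8950 ⇒ m₂ = 403.8950/6 = 67.31583
Σ(xᵢ − x̄)³ = -4618.9800 ⇒ m₃ = -4618.9800/6 = -769.83000
m₂^(3/2) = 67.31583^(1.5) = 552.30101
g_1 = m₃ / m₂^(3/2) = -769.83000 / 552.30101 ≈ -1.3939

-1.3939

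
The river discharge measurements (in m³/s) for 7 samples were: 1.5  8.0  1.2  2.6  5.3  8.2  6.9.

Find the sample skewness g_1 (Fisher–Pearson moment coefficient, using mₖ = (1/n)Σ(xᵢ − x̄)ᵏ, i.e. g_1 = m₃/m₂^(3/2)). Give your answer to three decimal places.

-0.091

x̄ = (1.5 + 8.0 + 1.2 + 2.6 + 5.3 + 8.2 + 6.9) / 7 = 4.8143
deviations (xᵢ − x̄): -3.3143, 3.1857, -3.6143, -2.2143, 0.4857, 3.3857, 2.0857
Σ(xᵢ − x̄)² = 55.1486 ⇒ m₂ = 55.1486/7 = 7.87837
Σ(xᵢ − x̄)³ = -14.1465 ⇒ m₃ = -14.1465/7 = -2.02093
m₂^(3/2) = 7.87837^(1.5) = 22.11334
g_1 = m₃ / m₂^(3/2) = -2.02093 / 22.11334 ≈ -0.091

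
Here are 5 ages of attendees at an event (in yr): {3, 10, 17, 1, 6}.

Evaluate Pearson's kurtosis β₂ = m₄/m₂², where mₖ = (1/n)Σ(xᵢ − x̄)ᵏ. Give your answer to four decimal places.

x̄ = 7.4000
Σ(xᵢ − x̄)² = 161.2000 ⇒ m₂ = 32.24000
Σ(xᵢ − x̄)⁴ = 10595.5360 ⇒ m₄ = 2119.10720
m₂² = 1039.41760
β₂ = m₄/m₂² = 2119.10720 / 1039.41760 ≈ 2.0387

2.0387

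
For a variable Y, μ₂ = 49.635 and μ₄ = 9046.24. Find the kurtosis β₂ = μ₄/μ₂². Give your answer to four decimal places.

3.6719

μ₂² = 49.635² = 2463.63322
μ₄/μ₂² = 9046.24 / 2463.63322 = 3.67191
β₂ ≈ 3.6719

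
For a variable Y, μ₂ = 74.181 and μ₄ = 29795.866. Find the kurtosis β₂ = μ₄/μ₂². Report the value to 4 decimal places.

5.4147

μ₂² = 74.181² = 5502.82076
μ₄/μ₂² = 29795.866 / 5502.82076 = 5.41465
β₂ ≈ 5.4147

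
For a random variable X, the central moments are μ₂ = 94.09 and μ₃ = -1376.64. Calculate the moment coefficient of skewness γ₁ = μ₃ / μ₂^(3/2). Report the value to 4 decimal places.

-1.5084

σ = √μ₂ = √94.09 = 9.70000
σ³ = μ₂^(3/2) = 912.67300
γ₁ = μ₃/σ³ = -1376.64 / 912.67300 ≈ -1.5084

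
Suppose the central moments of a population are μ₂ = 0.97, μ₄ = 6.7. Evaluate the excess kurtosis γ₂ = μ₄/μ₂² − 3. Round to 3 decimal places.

μ₂² = 0.97² = 0.94090
μ₄/μ₂² = 6.7 / 0.94090 = 7.12084
γ₂ = 7.12084 − 3 ≈ 4.121

4.121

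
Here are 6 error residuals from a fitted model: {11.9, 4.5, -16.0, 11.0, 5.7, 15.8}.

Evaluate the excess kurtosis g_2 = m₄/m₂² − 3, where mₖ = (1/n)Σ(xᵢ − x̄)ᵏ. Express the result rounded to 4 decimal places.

0.3186

x̄ = 5.4833
Σ(xᵢ − x̄)² = 640.5883 ⇒ m₂ = 106.76472
Σ(xᵢ − x̄)⁴ = 226963.7959 ⇒ m₄ = 37827.29931
m₂² = 11398.70591
g_2 = m₄/m₂² − 3 = 3.31856 − 3 ≈ 0.3186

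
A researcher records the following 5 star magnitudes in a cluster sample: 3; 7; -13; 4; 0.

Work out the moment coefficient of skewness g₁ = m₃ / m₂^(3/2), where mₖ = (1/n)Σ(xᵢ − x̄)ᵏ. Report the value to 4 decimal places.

x̄ = (3 + 7 - 13 + 4 + 0) / 5 = 0.2000
deviations (xᵢ − x̄): 2.8000, 6.8000, -13.2000, 3.8000, -0.2000
Σ(xᵢ − x̄)² = 242.8000 ⇒ m₂ = 242.8000/5 = 48.56000
Σ(xᵢ − x̄)³ = -1908.7200 ⇒ m₃ = -1908.7200/5 = -381.74400
m₂^(3/2) = 48.56000^(1.5) = 338.39039
g₁ = m₃ / m₂^(3/2) = -381.74400 / 338.39039 ≈ -1.1281

-1.1281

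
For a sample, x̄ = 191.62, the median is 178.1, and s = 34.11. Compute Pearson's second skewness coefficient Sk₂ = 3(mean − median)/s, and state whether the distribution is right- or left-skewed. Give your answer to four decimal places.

1.1891, right-skewed

Sk₂ = 3(191.62 − 178.1) / 34.11 = 3 × 13.5200 / 34.11
    = 40.5600 / 34.11 ≈ 1.1891
Sk₂ > 0 ⇒ mean > median ⇒ right-skewed (positive skew).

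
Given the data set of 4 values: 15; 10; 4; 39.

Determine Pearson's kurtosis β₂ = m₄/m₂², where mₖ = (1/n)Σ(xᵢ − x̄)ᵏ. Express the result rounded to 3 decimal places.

x̄ = 17.0000
Σ(xᵢ − x̄)² = 706.0000 ⇒ m₂ = 176.50000
Σ(xᵢ − x̄)⁴ = 265234.0000 ⇒ m₄ = 66308.50000
m₂² = 31152.25000
β₂ = m₄/m₂² = 66308.50000 / 31152.25000 ≈ 2.129

2.129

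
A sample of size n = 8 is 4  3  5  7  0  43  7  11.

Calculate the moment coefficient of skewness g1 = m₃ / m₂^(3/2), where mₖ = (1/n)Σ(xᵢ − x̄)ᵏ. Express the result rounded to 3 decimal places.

x̄ = (4 + 3 + 5 + 7 + 0 + 43 + 7 + 11) / 8 = 10.0000
deviations (xᵢ − x̄): -6.0000, -7.0000, -5.0000, -3.0000, -10.0000, 33.0000, -3.0000, 1.0000
Σ(xᵢ − x̄)² = 1318.0000 ⇒ m₂ = 1318.0000/8 = 164.75000
Σ(xᵢ − x̄)³ = 34200.0000 ⇒ m₃ = 34200.0000/8 = 4275.00000
m₂^(3/2) = 164.75000^(1.5) = 2114.64824
g1 = m₃ / m₂^(3/2) = 4275.00000 / 2114.64824 ≈ 2.022

2.022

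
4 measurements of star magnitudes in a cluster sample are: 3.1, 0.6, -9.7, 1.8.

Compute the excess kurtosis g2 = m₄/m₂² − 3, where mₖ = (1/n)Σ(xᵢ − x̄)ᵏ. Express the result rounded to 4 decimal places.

x̄ = -1.0500
Σ(xᵢ − x̄)² = 102.8900 ⇒ m₂ = 25.72250
Σ(xᵢ − x̄)⁴ = 5968.4080 ⇒ m₄ = 1492.10201
m₂² = 661.64701
g2 = m₄/m₂² − 3 = 2.25513 − 3 ≈ -0.7449

-0.7449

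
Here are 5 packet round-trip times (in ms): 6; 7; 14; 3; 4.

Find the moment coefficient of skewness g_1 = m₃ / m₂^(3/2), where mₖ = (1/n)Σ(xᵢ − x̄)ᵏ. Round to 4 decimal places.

x̄ = (6 + 7 + 14 + 3 + 4) / 5 = 6.8000
deviations (xᵢ − x̄): -0.8000, 0.2000, 7.2000, -3.8000, -2.8000
Σ(xᵢ − x̄)² = 74.8000 ⇒ m₂ = 74.8000/5 = 14.96000
Σ(xᵢ − x̄)³ = 295.9200 ⇒ m₃ = 295.9200/5 = 59.18400
m₂^(3/2) = 14.96000^(1.5) = 57.86253
g_1 = m₃ / m₂^(3/2) = 59.18400 / 57.86253 ≈ 1.0228

1.0228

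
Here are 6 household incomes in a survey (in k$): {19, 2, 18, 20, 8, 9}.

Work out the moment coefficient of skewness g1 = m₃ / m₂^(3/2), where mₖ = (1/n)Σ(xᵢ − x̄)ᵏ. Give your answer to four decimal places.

x̄ = (19 + 2 + 18 + 20 + 8 + 9) / 6 = 12.6667
deviations (xᵢ − x̄): 6.3333, -10.6667, 5.3333, 7.3333, -4.6667, -3.6667
Σ(xᵢ − x̄)² = 271.3333 ⇒ m₂ = 271.3333/6 = 45.22222
Σ(xᵢ − x̄)³ = -564.4444 ⇒ m₃ = -564.4444/6 = -94.07407
m₂^(3/2) = 45.22222^(1.5) = 304.10800
g1 = m₃ / m₂^(3/2) = -94.07407 / 304.10800 ≈ -0.3093

-0.3093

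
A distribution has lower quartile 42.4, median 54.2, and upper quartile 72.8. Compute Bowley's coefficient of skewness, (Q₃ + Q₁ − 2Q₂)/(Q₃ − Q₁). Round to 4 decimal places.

numerator: Q₃ + Q₁ − 2Q₂ = 72.8 + 42.4 − 2×54.2 = 6.8000
denominator: Q₃ − Q₁ = 72.8 − 42.4 = 30.4000
Bowley skewness = 6.8000 / 30.4000 ≈ 0.2237

0.2237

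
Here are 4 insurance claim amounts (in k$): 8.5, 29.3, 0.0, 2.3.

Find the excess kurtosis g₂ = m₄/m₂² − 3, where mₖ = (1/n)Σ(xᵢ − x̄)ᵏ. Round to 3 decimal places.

-0.872

x̄ = 10.0250
Σ(xᵢ − x̄)² = 534.0275 ⇒ m₂ = 133.50687
Σ(xᵢ − x̄)⁴ = 151698.2544 ⇒ m₄ = 37924.56360
m₂² = 17824.08567
g₂ = m₄/m₂² − 3 = 2.12771 − 3 ≈ -0.872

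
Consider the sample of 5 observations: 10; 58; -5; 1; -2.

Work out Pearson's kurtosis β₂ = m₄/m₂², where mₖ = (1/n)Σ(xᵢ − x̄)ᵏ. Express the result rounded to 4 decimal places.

3.0130

x̄ = 12.4000
Σ(xᵢ − x̄)² = 2725.2000 ⇒ m₂ = 545.04000
Σ(xᵢ − x̄)⁴ = 4475322.5760 ⇒ m₄ = 895064.51520
m₂² = 297068.60160
β₂ = m₄/m₂² = 895064.51520 / 297068.60160 ≈ 3.0130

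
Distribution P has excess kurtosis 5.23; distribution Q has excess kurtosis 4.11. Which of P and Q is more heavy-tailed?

P

Higher excess kurtosis ⇒ heavier tails relative to the normal distribution.
5.23 vs 4.11: the larger is 5.23, so P has heavier tails.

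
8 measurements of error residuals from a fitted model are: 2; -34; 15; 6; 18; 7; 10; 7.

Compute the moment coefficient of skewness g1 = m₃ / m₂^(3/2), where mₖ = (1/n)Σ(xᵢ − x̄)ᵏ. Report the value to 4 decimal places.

-1.8114

x̄ = (2 - 34 + 15 + 6 + 18 + 7 + 10 + 7) / 8 = 3.8750
deviations (xᵢ − x̄): -1.8750, -37.8750, 11.1250, 2.1250, 14.1250, 3.1250, 6.1250, 3.1250
Σ(xᵢ − x̄)² = 1822.8750 ⇒ m₂ = 1822.8750/8 = 227.85938
Σ(xᵢ − x̄)³ = -49843.4063 ⇒ m₃ = -49843.4063/8 = -6230.42578
m₂^(3/2) = 227.85938^(1.5) = 3439.53991
g1 = m₃ / m₂^(3/2) = -6230.42578 / 3439.53991 ≈ -1.8114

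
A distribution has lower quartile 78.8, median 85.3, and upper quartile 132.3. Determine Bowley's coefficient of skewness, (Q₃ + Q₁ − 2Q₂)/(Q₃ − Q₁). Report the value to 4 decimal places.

0.7570

numerator: Q₃ + Q₁ − 2Q₂ = 132.3 + 78.8 − 2×85.3 = 40.5000
denominator: Q₃ − Q₁ = 132.3 − 78.8 = 53.5000
Bowley skewness = 40.5000 / 53.5000 ≈ 0.7570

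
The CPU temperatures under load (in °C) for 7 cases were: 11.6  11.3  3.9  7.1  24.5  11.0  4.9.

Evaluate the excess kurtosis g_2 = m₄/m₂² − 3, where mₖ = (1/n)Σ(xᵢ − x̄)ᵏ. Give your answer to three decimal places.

0.497

x̄ = 10.6143
Σ(xᵢ − x̄)² = 284.4886 ⇒ m₂ = 40.64122
Σ(xᵢ − x̄)⁴ = 40429.1674 ⇒ m₄ = 5775.59535
m₂² = 1651.70913
g_2 = m₄/m₂² − 3 = 3.49674 − 3 ≈ 0.497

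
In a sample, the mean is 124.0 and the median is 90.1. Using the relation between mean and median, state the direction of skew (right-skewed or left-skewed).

mean − median = 124.0 − 90.1 = 33.9
mean > median ⇒ the longer tail is on the right ⇒ right-skewed (positively skewed).

right-skewed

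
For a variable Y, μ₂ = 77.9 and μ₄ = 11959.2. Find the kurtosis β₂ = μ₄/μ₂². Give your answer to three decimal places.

μ₂² = 77.9² = 6068.41000
μ₄/μ₂² = 11959.2 / 6068.41000 = 1.97073
β₂ ≈ 1.971

1.971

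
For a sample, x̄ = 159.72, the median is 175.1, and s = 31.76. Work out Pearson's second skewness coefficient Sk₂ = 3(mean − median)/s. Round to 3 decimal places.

-1.453

Sk₂ = 3(159.72 − 175.1) / 31.76 = 3 × -15.3800 / 31.76
    = -46.1400 / 31.76 ≈ -1.453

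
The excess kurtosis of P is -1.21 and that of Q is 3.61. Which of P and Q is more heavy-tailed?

Q

Higher excess kurtosis ⇒ heavier tails relative to the normal distribution.
-1.21 vs 3.61: the larger is 3.61, so Q has heavier tails. (Q is leptokurtic — heavier-than-normal tails; the other is platykurtic.)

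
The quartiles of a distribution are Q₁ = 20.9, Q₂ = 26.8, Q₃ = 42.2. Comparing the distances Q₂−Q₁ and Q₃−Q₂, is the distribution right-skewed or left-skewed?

Q₂ − Q₁ = 5.9;  Q₃ − Q₂ = 15.4
Q₃ − Q₂ > Q₂ − Q₁ ⇒ the upper half is more spread out ⇒ right-skewed.

right-skewed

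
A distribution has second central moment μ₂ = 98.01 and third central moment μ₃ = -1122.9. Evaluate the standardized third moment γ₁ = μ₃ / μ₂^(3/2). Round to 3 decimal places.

σ = √μ₂ = √98.01 = 9.90000
σ³ = μ₂^(3/2) = 970.29900
γ₁ = μ₃/σ³ = -1122.9 / 970.29900 ≈ -1.157

-1.157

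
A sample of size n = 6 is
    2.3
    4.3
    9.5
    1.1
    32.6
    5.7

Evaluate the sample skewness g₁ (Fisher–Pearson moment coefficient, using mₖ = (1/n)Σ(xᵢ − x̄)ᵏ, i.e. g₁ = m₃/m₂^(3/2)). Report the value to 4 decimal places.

1.5554

x̄ = (2.3 + 4.3 + 9.5 + 1.1 + 32.6 + 5.7) / 6 = 9.2500
deviations (xᵢ − x̄): -6.9500, -4.9500, 0.2500, -8.1500, 23.3500, -3.5500
Σ(xᵢ − x̄)² = 697.1150 ⇒ m₂ = 697.1150/6 = 116.18583
Σ(xᵢ − x̄)³ = 11687.8890 ⇒ m₃ = 11687.8890/6 = 1947.98150
m₂^(3/2) = 116.18583^(1.5) = 1252.36167
g₁ = m₃ / m₂^(3/2) = 1947.98150 / 1252.36167 ≈ 1.5554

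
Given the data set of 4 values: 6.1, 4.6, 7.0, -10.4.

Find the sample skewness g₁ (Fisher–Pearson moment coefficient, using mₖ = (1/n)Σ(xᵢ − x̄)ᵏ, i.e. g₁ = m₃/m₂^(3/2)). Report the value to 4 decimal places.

x̄ = (6.1 + 4.6 + 7.0 - 10.4) / 4 = 1.8250
deviations (xᵢ − x̄): 4.2750, 2.7750, 5.1750, -12.2250
Σ(xᵢ − x̄)² = 202.2075 ⇒ m₂ = 202.2075/4 = 50.55188
Σ(xᵢ − x̄)³ = -1588.9466 ⇒ m₃ = -1588.9466/4 = -397.23666
m₂^(3/2) = 50.55188^(1.5) = 359.42303
g₁ = m₃ / m₂^(3/2) = -397.23666 / 359.42303 ≈ -1.1052

-1.1052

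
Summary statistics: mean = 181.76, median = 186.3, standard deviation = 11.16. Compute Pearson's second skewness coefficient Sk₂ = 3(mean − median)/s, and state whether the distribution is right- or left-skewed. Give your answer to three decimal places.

Sk₂ = 3(181.76 − 186.3) / 11.16 = 3 × -4.5400 / 11.16
    = -13.6200 / 11.16 ≈ -1.220
Sk₂ < 0 ⇒ mean < median ⇒ left-skewed (negative skew).

-1.220, left-skewed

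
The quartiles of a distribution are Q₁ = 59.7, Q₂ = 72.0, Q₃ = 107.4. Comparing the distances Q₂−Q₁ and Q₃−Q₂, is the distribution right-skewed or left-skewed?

Q₂ − Q₁ = 12.3;  Q₃ − Q₂ = 35.4
Q₃ − Q₂ > Q₂ − Q₁ ⇒ the upper half is more spread out ⇒ right-skewed.

right-skewed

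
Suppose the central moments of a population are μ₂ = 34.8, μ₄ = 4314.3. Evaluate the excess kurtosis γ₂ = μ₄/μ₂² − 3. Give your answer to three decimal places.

μ₂² = 34.8² = 1211.04000
μ₄/μ₂² = 4314.3 / 1211.04000 = 3.56248
γ₂ = 3.56248 − 3 ≈ 0.562

0.562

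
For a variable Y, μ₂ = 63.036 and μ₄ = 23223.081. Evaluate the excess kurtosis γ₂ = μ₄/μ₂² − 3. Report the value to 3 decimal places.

μ₂² = 63.036² = 3973.53730
μ₄/μ₂² = 23223.081 / 3973.53730 = 5.84444
γ₂ = 5.84444 − 3 ≈ 2.844

2.844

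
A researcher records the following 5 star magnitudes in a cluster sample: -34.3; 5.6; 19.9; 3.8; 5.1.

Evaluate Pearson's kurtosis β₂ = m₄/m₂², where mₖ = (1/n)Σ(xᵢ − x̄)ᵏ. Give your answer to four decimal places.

2.8579

x̄ = 0.0200
Σ(xᵢ − x̄)² = 1644.3080 ⇒ m₂ = 328.86160
Σ(xᵢ − x̄)⁴ = 1545393.8594 ⇒ m₄ = 309078.77187
m₂² = 108149.95195
β₂ = m₄/m₂² = 309078.77187 / 108149.95195 ≈ 2.8579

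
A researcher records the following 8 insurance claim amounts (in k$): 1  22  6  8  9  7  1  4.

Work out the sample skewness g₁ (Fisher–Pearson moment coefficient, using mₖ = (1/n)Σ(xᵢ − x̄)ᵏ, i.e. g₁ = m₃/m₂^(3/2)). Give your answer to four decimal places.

1.3840

x̄ = (1 + 22 + 6 + 8 + 9 + 7 + 1 + 4) / 8 = 7.2500
deviations (xᵢ − x̄): -6.2500, 14.7500, -1.2500, 0.7500, 1.7500, -0.2500, -6.2500, -3.2500
Σ(xᵢ − x̄)² = 311.5000 ⇒ m₂ = 311.5000/8 = 38.93750
Σ(xᵢ − x̄)³ = 2690.2500 ⇒ m₃ = 2690.2500/8 = 336.28125
m₂^(3/2) = 38.93750^(1.5) = 242.96969
g₁ = m₃ / m₂^(3/2) = 336.28125 / 242.96969 ≈ 1.3840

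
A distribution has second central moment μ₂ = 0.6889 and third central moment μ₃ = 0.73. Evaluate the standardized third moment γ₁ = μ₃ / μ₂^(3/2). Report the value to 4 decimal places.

1.2767

σ = √μ₂ = √0.6889 = 0.83000
σ³ = μ₂^(3/2) = 0.57179
γ₁ = μ₃/σ³ = 0.73 / 0.57179 ≈ 1.2767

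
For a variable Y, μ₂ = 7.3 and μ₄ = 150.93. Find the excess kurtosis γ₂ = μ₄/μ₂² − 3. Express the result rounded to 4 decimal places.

-0.1678

μ₂² = 7.3² = 53.29000
μ₄/μ₂² = 150.93 / 53.29000 = 2.83224
γ₂ = 2.83224 − 3 ≈ -0.1678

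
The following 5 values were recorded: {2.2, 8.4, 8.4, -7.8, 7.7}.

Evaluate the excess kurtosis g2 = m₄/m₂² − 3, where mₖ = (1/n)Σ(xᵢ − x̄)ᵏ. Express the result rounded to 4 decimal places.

x̄ = 3.7800
Σ(xᵢ − x̄)² = 194.6480 ⇒ m₂ = 38.92960
Σ(xᵢ − x̄)⁴ = 19135.3696 ⇒ m₄ = 3827.07392
m₂² = 1515.51376
g2 = m₄/m₂² − 3 = 2.52527 − 3 ≈ -0.4747

-0.4747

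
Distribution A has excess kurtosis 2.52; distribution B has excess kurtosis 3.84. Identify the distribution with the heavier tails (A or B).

B

Higher excess kurtosis ⇒ heavier tails relative to the normal distribution.
2.52 vs 3.84: the larger is 3.84, so B has heavier tails.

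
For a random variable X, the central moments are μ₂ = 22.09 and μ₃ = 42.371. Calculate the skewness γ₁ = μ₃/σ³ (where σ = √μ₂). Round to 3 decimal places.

0.408

σ = √μ₂ = √22.09 = 4.70000
σ³ = μ₂^(3/2) = 103.82300
γ₁ = μ₃/σ³ = 42.371 / 103.82300 ≈ 0.408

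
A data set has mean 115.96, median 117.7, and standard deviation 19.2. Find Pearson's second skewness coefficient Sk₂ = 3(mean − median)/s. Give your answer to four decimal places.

-0.2719

Sk₂ = 3(115.96 − 117.7) / 19.2 = 3 × -1.7400 / 19.2
    = -5.2200 / 19.2 ≈ -0.2719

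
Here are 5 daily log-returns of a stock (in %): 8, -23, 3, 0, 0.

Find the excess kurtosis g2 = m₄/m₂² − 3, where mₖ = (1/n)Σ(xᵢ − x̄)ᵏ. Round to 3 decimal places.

x̄ = -2.4000
Σ(xᵢ − x̄)² = 573.2000 ⇒ m₂ = 114.64000
Σ(xᵢ − x̄)⁴ = 192696.6560 ⇒ m₄ = 38539.33120
m₂² = 13142.32960
g2 = m₄/m₂² − 3 = 2.93246 − 3 ≈ -0.068

-0.068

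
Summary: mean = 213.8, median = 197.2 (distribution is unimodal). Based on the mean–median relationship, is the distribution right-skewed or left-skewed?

mean − median = 213.8 − 197.2 = 16.6
mean > median ⇒ the longer tail is on the right ⇒ right-skewed (positively skewed).

right-skewed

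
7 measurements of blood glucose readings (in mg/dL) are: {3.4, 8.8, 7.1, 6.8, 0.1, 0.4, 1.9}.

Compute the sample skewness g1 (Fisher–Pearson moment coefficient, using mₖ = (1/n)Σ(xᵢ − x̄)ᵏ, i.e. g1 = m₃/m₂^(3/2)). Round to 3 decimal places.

x̄ = (3.4 + 8.8 + 7.1 + 6.8 + 0.1 + 0.4 + 1.9) / 7 = 4.0714
deviations (xᵢ − x̄): -0.6714, 4.7286, 3.0286, 2.7286, -3.9714, -3.6714, -2.1714
Σ(xᵢ − x̄)² = 73.3943 ⇒ m₂ = 73.3943/7 = 10.48490
Σ(xᵢ − x̄)³ = 31.1531 ⇒ m₃ = 31.1531/7 = 4.45044
m₂^(3/2) = 10.48490^(1.5) = 33.95051
g1 = m₃ / m₂^(3/2) = 4.45044 / 33.95051 ≈ 0.131

0.131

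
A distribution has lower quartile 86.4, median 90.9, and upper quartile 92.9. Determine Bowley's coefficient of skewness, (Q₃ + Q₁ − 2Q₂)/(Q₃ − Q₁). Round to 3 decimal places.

-0.385

numerator: Q₃ + Q₁ − 2Q₂ = 92.9 + 86.4 − 2×90.9 = -2.5000
denominator: Q₃ − Q₁ = 92.9 − 86.4 = 6.5000
Bowley skewness = -2.5000 / 6.5000 ≈ -0.385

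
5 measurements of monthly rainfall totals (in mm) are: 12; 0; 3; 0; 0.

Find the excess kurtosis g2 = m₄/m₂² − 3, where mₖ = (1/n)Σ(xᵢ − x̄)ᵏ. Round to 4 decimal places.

-0.0833

x̄ = 3.0000
Σ(xᵢ − x̄)² = 108.0000 ⇒ m₂ = 21.60000
Σ(xᵢ − x̄)⁴ = 6804.0000 ⇒ m₄ = 1360.80000
m₂² = 466.56000
g2 = m₄/m₂² − 3 = 2.91667 − 3 ≈ -0.0833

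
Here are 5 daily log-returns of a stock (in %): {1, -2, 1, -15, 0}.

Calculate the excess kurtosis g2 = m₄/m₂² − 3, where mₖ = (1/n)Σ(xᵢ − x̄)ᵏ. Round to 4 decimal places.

0.0827

x̄ = -3.0000
Σ(xᵢ − x̄)² = 186.0000 ⇒ m₂ = 37.20000
Σ(xᵢ − x̄)⁴ = 21330.0000 ⇒ m₄ = 4266.00000
m₂² = 1383.84000
g2 = m₄/m₂² − 3 = 3.08273 − 3 ≈ 0.0827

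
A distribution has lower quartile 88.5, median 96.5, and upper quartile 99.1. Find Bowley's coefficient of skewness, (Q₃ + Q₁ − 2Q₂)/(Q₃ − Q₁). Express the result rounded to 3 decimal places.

numerator: Q₃ + Q₁ − 2Q₂ = 99.1 + 88.5 − 2×96.5 = -5.4000
denominator: Q₃ − Q₁ = 99.1 − 88.5 = 10.6000
Bowley skewness = -5.4000 / 10.6000 ≈ -0.509

-0.509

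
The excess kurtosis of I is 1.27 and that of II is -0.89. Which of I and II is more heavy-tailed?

I

Higher excess kurtosis ⇒ heavier tails relative to the normal distribution.
1.27 vs -0.89: the larger is 1.27, so I has heavier tails. (I is leptokurtic — heavier-than-normal tails; the other is platykurtic.)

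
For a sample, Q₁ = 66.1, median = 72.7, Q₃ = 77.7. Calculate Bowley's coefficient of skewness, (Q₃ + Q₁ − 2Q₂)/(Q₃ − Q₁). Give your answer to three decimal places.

-0.138

numerator: Q₃ + Q₁ − 2Q₂ = 77.7 + 66.1 − 2×72.7 = -1.6000
denominator: Q₃ − Q₁ = 77.7 − 66.1 = 11.6000
Bowley skewness = -1.6000 / 11.6000 ≈ -0.138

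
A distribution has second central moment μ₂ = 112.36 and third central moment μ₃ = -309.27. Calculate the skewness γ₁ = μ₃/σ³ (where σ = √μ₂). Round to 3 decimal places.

-0.260

σ = √μ₂ = √112.36 = 10.60000
σ³ = μ₂^(3/2) = 1191.01600
γ₁ = μ₃/σ³ = -309.27 / 1191.01600 ≈ -0.260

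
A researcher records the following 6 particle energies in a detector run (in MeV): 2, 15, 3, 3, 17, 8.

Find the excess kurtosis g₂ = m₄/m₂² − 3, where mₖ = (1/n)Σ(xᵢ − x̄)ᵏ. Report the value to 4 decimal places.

-1.5201

x̄ = 8.0000
Σ(xᵢ − x̄)² = 216.0000 ⇒ m₂ = 36.00000
Σ(xᵢ − x̄)⁴ = 11508.0000 ⇒ m₄ = 1918.00000
m₂² = 1296.00000
g₂ = m₄/m₂² − 3 = 1.47994 − 3 ≈ -1.5201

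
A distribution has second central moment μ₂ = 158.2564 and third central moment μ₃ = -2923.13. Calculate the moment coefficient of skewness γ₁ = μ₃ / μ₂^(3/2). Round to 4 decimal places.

-1.4683

σ = √μ₂ = √158.2564 = 12.58000
σ³ = μ₂^(3/2) = 1990.86551
γ₁ = μ₃/σ³ = -2923.13 / 1990.86551 ≈ -1.4683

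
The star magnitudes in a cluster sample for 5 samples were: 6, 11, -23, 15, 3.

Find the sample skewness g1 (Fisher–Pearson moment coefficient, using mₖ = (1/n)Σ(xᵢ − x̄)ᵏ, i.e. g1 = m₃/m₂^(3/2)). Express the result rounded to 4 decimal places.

x̄ = (6 + 11 - 23 + 15 + 3) / 5 = 2.4000
deviations (xᵢ − x̄): 3.6000, 8.6000, -25.4000, 12.6000, 0.6000
Σ(xᵢ − x̄)² = 891.2000 ⇒ m₂ = 891.2000/5 = 178.24000
Σ(xᵢ − x̄)³ = -13703.7600 ⇒ m₃ = -13703.7600/5 = -2740.75200
m₂^(3/2) = 178.24000^(1.5) = 2379.62082
g1 = m₃ / m₂^(3/2) = -2740.75200 / 2379.62082 ≈ -1.1518

-1.1518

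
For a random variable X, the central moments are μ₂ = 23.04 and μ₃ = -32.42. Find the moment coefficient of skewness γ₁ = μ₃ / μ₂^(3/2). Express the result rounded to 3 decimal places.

-0.293

σ = √μ₂ = √23.04 = 4.80000
σ³ = μ₂^(3/2) = 110.59200
γ₁ = μ₃/σ³ = -32.42 / 110.59200 ≈ -0.293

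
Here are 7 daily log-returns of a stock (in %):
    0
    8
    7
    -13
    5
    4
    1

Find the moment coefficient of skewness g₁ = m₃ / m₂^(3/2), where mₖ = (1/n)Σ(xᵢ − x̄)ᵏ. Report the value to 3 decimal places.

-1.375

x̄ = (0 + 8 + 7 - 13 + 5 + 4 + 1) / 7 = 1.7143
deviations (xᵢ − x̄): -1.7143, 6.2857, 5.2857, -14.7143, 3.2857, 2.2857, -0.7143
Σ(xᵢ − x̄)² = 303.4286 ⇒ m₂ = 303.4286/7 = 43.34694
Σ(xᵢ − x̄)³ = -2747.7551 ⇒ m₃ = -2747.7551/7 = -392.53644
m₂^(3/2) = 43.34694^(1.5) = 285.38928
g₁ = m₃ / m₂^(3/2) = -392.53644 / 285.38928 ≈ -1.375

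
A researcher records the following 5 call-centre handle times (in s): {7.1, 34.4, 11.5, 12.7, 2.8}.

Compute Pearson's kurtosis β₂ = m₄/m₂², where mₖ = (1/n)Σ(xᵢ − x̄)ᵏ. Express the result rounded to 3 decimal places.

2.804

x̄ = 13.7000
Σ(xᵢ − x̄)² = 596.7000 ⇒ m₂ = 119.34000
Σ(xᵢ − x̄)⁴ = 199641.3954 ⇒ m₄ = 39928.27908
m₂² = 14242.03560
β₂ = m₄/m₂² = 39928.27908 / 14242.03560 ≈ 2.804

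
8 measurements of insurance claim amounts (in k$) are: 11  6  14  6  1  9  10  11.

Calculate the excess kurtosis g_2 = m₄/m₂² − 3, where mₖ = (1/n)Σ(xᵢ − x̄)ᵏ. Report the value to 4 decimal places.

x̄ = 8.5000
Σ(xᵢ − x̄)² = 114.0000 ⇒ m₂ = 14.25000
Σ(xᵢ − x̄)⁴ = 4240.5000 ⇒ m₄ = 530.06250
m₂² = 203.06250
g_2 = m₄/m₂² − 3 = 2.61034 − 3 ≈ -0.3897

-0.3897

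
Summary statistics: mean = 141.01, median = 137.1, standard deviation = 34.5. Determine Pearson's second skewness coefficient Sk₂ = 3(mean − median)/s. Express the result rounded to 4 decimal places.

Sk₂ = 3(141.01 − 137.1) / 34.5 = 3 × 3.9100 / 34.5
    = 11.7300 / 34.5 ≈ 0.3400

0.3400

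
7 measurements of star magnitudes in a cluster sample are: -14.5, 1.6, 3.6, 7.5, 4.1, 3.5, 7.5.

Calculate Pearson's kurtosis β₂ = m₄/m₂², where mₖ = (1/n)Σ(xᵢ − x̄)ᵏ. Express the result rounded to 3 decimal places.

4.448

x̄ = 1.9000
Σ(xᵢ − x̄)² = 342.0600 ⇒ m₂ = 48.86571
Σ(xᵢ − x̄)⁴ = 74344.7202 ⇒ m₄ = 10620.67431
m₂² = 2387.85803
β₂ = m₄/m₂² = 10620.67431 / 2387.85803 ≈ 4.448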